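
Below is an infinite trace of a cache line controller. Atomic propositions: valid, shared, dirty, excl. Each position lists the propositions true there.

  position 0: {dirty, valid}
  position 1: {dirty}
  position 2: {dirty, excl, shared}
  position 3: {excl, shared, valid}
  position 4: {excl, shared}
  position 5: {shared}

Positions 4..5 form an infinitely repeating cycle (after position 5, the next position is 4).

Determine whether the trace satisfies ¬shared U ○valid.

Walking from position 0: ○valid first holds at position 2, and ¬shared holds at every earlier position along the way, so ¬shared U ○valid holds.

Satisfied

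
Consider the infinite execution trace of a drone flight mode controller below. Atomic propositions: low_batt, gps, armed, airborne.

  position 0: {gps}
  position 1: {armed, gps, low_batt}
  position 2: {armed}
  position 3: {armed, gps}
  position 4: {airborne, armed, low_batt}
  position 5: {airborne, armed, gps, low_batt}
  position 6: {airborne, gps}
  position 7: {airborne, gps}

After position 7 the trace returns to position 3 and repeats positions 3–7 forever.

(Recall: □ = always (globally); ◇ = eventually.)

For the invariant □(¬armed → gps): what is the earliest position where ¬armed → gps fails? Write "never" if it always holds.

never

¬armed → gps holds at every position 0..7, and those are all the positions the trace ever visits, so the invariant □(¬armed → gps) is never violated.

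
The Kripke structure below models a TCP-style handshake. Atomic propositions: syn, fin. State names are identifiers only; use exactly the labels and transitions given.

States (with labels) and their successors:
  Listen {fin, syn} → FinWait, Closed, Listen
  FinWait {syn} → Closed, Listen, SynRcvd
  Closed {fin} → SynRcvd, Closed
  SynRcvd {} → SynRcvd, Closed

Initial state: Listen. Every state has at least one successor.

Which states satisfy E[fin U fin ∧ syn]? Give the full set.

{Listen}

States satisfying fin: {Listen, Closed}.
States satisfying fin ∧ syn: {Listen}.
States satisfying E[fin U fin ∧ syn]: {Listen}.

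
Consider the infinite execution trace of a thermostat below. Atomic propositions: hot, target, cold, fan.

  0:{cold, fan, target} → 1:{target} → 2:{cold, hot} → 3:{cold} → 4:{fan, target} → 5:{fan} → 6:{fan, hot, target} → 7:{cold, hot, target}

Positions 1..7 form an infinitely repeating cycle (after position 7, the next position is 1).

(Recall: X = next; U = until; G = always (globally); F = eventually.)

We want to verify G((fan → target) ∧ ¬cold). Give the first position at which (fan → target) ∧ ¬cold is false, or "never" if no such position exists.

0

At position 0 the labels are {cold, fan, target}, so (fan → target) ∧ ¬cold is false there. This is the first violation.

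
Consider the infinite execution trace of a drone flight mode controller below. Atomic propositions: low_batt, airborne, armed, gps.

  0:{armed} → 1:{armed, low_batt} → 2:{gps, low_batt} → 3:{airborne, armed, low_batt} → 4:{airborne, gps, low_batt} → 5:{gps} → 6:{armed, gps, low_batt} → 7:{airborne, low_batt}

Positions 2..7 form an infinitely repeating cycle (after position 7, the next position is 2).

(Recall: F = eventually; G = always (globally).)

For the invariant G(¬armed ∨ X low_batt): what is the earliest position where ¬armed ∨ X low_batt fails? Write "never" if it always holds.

never

¬armed ∨ X low_batt holds at every position 0..7, and those are all the positions the trace ever visits, so the invariant G(¬armed ∨ X low_batt) is never violated.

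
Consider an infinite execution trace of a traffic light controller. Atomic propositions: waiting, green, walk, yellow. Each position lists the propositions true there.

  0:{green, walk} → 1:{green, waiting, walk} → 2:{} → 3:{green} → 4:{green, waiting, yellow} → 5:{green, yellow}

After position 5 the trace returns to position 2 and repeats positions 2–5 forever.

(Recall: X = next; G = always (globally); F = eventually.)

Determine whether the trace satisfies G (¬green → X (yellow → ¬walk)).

Holds

¬green → X (yellow → ¬walk) holds at every position 0..5, and those are all positions ever visited, so G (¬green → X (yellow → ¬walk)) holds.
Positions where ¬green holds: 2.
Check X (yellow → ¬walk) at each: 2→ok.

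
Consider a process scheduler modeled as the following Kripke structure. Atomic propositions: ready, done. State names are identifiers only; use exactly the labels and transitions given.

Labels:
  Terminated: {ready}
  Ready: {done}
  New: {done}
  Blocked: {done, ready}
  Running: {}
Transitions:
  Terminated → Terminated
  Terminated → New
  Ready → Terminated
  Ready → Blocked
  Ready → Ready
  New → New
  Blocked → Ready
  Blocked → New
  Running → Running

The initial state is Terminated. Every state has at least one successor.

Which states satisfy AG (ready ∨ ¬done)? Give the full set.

{Running}

States satisfying ready ∨ ¬done: {Terminated, Blocked, Running}.
States satisfying AG (ready ∨ ¬done): {Running}.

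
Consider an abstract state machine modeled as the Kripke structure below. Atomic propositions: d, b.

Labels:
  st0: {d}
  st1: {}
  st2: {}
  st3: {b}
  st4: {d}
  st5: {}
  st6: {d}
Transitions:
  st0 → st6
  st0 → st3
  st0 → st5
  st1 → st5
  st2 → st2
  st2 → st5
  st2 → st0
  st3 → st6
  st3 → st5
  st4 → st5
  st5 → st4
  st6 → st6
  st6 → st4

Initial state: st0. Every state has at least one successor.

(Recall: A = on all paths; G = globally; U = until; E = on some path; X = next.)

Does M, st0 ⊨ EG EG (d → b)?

States satisfying EG (d → b): {st2}.
States satisfying EG EG (d → b): {st2}.
No suitable path/successor from st0 witnesses the formula.
st0 ∉ Sat(EG EG (d → b)).

Violated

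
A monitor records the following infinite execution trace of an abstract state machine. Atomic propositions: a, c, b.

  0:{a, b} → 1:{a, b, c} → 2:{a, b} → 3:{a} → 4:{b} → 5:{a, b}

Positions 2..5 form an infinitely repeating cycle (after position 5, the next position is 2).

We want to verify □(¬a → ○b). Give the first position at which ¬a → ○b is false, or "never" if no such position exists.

never

¬a → ○b holds at every position 0..5, and those are all the positions the trace ever visits, so the invariant □(¬a → ○b) is never violated.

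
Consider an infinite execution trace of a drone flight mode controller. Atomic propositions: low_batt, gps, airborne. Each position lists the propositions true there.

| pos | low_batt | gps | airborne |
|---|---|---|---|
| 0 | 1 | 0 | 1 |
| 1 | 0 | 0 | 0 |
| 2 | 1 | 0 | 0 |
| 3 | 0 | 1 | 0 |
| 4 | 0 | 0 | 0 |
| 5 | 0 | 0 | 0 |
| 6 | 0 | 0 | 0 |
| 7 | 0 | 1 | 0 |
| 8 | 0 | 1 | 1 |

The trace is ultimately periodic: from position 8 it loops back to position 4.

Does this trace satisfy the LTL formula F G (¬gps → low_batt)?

G (¬gps → low_batt) is false at every position 0..8, so it never becomes true and F G (¬gps → low_batt) fails.

Violated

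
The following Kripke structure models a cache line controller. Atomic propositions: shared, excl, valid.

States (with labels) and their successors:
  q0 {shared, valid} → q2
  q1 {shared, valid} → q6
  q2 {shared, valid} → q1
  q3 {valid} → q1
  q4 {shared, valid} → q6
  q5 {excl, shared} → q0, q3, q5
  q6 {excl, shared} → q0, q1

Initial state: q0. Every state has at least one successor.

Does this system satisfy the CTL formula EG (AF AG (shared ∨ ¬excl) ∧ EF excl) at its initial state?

Holds

States satisfying AF AG (shared ∨ ¬excl) ∧ EF excl: {q0, q1, q2, q3, q4, q5, q6}.
States satisfying EG (AF AG (shared ∨ ¬excl) ∧ EF excl): {q0, q1, q2, q3, q4, q5, q6}.
q0 ∈ Sat(EG (AF AG (shared ∨ ¬excl) ∧ EF excl)).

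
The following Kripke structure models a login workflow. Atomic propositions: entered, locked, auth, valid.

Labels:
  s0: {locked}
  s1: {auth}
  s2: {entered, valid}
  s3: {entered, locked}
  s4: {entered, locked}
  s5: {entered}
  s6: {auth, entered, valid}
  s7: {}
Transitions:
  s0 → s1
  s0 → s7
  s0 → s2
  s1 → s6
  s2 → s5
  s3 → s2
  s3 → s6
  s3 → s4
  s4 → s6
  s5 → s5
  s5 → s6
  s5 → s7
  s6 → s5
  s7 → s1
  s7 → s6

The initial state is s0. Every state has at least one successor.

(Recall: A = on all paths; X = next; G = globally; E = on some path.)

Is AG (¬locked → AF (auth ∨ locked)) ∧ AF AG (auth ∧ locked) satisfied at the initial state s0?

Violated

States satisfying ¬locked → AF (auth ∨ locked): {s0, s1, s3, s4, s6, s7}.
States satisfying AG (¬locked → AF (auth ∨ locked)): ∅.
States satisfying AG (auth ∧ locked): ∅.
States satisfying AF AG (auth ∧ locked): ∅.
States satisfying AG (¬locked → AF (auth ∨ locked)) ∧ AF AG (auth ∧ locked): ∅.
s0 ∉ Sat(AG (¬locked → AF (auth ∨ locked)) ∧ AF AG (auth ∧ locked)).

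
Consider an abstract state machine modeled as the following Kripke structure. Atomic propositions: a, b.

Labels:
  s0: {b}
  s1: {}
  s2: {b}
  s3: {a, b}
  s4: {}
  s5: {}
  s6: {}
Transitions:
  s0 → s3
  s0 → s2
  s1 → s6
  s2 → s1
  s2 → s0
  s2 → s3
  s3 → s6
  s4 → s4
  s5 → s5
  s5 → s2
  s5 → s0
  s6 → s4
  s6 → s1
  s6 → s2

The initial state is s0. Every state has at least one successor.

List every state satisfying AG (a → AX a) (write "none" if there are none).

States satisfying a → AX a: {s0, s1, s2, s4, s5, s6}.
States satisfying AG (a → AX a): {s4}.

{s4}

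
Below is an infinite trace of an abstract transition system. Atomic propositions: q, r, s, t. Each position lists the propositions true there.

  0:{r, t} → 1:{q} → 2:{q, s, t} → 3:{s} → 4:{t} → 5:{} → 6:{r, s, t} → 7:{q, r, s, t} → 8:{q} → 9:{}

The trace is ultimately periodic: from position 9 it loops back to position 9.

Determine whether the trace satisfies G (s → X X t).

Does not hold

s → X X t must hold at every position from 0 onward. It fails at position 3, so G (s → X X t) is false.
Positions where s holds: 2, 3, 6, 7.
Check X X t at each: 2→ok, 3→fails, 6→fails, 7→fails.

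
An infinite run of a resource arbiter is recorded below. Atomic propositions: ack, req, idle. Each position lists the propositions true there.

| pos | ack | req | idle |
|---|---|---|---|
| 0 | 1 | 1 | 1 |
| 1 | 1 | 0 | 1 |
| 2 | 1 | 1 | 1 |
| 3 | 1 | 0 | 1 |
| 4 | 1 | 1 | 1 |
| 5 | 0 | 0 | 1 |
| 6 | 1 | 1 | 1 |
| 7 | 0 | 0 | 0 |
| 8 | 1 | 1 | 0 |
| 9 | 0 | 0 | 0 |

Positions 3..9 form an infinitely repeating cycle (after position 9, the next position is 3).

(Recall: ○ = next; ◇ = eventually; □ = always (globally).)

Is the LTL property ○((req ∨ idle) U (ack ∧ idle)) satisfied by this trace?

Holds

The position after 0 is 1; (req ∨ idle) U (ack ∧ idle) is true there.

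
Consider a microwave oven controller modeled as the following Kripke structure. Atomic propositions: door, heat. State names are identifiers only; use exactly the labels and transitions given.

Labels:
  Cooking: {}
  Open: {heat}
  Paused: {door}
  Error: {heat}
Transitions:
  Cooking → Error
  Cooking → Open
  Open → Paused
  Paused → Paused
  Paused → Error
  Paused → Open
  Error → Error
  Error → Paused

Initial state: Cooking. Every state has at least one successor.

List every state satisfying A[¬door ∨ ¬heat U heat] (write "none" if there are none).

{Cooking, Open, Error}

States satisfying ¬door ∨ ¬heat: {Cooking, Open, Paused, Error}.
States satisfying heat: {Open, Error}.
States satisfying A[¬door ∨ ¬heat U heat]: {Cooking, Open, Error}.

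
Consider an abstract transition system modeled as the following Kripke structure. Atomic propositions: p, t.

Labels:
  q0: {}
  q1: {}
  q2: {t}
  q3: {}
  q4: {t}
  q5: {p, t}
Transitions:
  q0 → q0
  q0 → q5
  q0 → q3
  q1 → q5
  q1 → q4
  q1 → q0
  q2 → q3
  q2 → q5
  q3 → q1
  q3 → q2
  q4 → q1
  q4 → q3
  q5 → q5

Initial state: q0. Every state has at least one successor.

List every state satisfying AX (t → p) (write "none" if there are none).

States satisfying t → p: {q0, q1, q3, q5}.
States satisfying AX (t → p): {q0, q2, q4, q5}.

{q0, q2, q4, q5}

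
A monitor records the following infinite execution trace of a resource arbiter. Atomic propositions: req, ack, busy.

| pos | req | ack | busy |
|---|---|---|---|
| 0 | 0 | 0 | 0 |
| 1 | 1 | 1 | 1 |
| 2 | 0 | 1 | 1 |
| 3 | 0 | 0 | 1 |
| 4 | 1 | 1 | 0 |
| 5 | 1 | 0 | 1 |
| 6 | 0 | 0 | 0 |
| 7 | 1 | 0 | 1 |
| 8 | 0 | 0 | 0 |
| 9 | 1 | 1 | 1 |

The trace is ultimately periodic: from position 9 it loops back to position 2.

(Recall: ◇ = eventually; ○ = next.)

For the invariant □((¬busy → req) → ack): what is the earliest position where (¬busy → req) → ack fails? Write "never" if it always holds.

3

Check (¬busy → req) → ack at each position in order: 0 ✓, 1 ✓, 2 ✓.
At position 3 the labels are {busy}, so (¬busy → req) → ack is false there. This is the first violation.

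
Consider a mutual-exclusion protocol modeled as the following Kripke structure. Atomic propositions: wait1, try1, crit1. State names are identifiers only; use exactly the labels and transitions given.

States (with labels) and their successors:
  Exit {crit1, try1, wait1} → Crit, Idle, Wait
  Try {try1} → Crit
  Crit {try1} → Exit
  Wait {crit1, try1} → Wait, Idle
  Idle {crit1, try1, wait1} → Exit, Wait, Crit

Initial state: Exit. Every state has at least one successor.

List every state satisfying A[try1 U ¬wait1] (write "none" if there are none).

States satisfying try1: {Exit, Try, Crit, Wait, Idle}.
States satisfying ¬wait1: {Try, Crit, Wait}.
States satisfying A[try1 U ¬wait1]: {Try, Crit, Wait}.

{Try, Crit, Wait}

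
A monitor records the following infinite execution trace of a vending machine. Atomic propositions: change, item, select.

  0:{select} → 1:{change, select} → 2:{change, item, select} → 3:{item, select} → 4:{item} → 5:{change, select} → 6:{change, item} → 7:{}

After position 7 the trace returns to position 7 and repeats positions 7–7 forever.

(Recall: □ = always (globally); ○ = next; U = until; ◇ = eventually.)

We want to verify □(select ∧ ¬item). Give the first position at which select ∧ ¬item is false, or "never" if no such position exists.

Check select ∧ ¬item at each position in order: 0 ✓, 1 ✓.
At position 2 the labels are {change, item, select}, so select ∧ ¬item is false there. This is the first violation.

2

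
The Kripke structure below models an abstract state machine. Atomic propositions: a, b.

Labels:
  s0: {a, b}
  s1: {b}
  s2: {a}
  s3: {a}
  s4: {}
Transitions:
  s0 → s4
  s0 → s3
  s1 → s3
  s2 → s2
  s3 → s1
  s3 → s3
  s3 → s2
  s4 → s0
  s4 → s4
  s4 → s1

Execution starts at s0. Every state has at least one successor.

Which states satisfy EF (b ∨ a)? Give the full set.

{s0, s1, s2, s3, s4}

States satisfying b ∨ a: {s0, s1, s2, s3}.
States satisfying EF (b ∨ a): {s0, s1, s2, s3, s4}.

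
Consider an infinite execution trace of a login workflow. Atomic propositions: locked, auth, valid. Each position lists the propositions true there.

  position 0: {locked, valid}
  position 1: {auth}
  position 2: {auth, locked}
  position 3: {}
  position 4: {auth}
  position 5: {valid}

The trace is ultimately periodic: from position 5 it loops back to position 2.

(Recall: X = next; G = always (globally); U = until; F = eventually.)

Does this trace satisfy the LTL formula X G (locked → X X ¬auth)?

The position after 0 is 1; G (locked → X X ¬auth) is false there.

No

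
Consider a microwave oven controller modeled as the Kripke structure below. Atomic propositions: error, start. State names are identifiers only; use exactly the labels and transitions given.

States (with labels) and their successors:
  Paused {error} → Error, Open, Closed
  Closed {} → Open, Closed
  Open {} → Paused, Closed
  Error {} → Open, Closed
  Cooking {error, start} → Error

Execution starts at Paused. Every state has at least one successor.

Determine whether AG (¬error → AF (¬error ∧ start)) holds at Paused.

No

States satisfying ¬error → AF (¬error ∧ start): {Paused, Cooking}.
States satisfying AG (¬error → AF (¬error ∧ start)): ∅.
Closed is reachable from Paused and violates ¬error → AF (¬error ∧ start), so AG fails at Paused.
Paused ∉ Sat(AG (¬error → AF (¬error ∧ start))).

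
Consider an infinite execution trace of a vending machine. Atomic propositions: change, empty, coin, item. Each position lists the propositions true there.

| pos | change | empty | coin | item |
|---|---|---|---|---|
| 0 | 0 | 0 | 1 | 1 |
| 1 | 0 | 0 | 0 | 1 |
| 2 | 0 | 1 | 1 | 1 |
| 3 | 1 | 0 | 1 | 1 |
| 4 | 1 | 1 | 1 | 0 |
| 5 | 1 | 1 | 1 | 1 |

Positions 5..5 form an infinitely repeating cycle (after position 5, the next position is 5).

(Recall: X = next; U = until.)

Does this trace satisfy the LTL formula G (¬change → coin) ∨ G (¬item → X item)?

¬change → coin must hold at every position from 0 onward. It fails at position 1, so G (¬change → coin) is false.
Positions where ¬change holds: 0, 1, 2.
Check coin at each: 0→ok, 1→fails, 2→ok.
¬item → X item holds at every position 0..5, and those are all positions ever visited, so G (¬item → X item) holds.
Positions where ¬item holds: 4.
Check X item at each: 4→ok.
At position 0: G (¬change → coin) is false; G (¬item → X item) is true; so G (¬change → coin) ∨ G (¬item → X item) is true.

Satisfied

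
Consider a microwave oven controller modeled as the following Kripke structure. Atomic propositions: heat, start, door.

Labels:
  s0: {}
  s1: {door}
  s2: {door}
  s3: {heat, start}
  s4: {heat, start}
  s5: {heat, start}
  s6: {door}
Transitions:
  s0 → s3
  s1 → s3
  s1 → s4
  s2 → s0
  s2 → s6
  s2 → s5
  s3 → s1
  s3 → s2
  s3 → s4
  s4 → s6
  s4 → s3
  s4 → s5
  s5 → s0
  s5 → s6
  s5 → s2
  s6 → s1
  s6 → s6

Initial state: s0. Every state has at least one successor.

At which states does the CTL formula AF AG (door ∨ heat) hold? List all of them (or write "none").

States satisfying AG (door ∨ heat): ∅.
States satisfying AF AG (door ∨ heat): ∅.

none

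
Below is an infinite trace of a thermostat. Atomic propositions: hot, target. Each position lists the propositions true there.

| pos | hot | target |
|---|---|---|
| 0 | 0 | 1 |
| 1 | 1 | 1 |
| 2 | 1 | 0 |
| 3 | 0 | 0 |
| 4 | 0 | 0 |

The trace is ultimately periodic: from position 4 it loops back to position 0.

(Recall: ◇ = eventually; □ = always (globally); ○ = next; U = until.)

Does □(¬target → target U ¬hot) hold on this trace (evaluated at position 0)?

No

¬target → target U ¬hot must hold at every position from 0 onward. It fails at position 2, so □(¬target → target U ¬hot) is false.
Positions where ¬target holds: 2, 3, 4.
Check target U ¬hot at each: 2→fails, 3→ok, 4→ok.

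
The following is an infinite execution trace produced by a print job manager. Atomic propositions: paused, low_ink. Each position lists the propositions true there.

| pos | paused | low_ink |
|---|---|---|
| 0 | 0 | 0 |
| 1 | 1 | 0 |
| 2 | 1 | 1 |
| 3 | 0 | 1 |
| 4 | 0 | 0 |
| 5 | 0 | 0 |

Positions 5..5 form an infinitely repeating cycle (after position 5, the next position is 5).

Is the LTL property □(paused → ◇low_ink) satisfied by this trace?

Holds

paused → ◇low_ink holds at every position 0..5, and those are all positions ever visited, so □(paused → ◇low_ink) holds.
Positions where paused holds: 1, 2.
Check ◇low_ink at each: 1→ok, 2→ok.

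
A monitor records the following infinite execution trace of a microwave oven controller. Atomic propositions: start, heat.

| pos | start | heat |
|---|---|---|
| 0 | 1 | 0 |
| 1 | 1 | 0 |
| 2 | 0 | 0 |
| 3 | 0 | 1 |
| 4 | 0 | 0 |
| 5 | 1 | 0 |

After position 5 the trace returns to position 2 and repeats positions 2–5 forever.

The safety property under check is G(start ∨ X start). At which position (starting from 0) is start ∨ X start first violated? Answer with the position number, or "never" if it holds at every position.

Check start ∨ X start at each position in order: 0 ✓, 1 ✓.
At position 2 the labels are {} and the next position 3 has {heat}, so start ∨ X start is false there. This is the first violation.

2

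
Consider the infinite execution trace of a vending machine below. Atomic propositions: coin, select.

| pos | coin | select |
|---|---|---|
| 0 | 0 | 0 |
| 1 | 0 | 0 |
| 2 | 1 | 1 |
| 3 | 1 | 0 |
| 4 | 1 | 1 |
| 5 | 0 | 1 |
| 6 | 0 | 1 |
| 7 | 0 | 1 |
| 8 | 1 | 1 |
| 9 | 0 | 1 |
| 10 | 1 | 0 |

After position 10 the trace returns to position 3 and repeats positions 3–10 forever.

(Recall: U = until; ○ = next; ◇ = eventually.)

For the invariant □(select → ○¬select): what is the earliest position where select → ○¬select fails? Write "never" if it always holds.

Check select → ○¬select at each position in order: 0 ✓, 1 ✓, 2 ✓, 3 ✓.
At position 4 the labels are {coin, select} and the next position 5 has {select}, so select → ○¬select is false there. This is the first violation.

4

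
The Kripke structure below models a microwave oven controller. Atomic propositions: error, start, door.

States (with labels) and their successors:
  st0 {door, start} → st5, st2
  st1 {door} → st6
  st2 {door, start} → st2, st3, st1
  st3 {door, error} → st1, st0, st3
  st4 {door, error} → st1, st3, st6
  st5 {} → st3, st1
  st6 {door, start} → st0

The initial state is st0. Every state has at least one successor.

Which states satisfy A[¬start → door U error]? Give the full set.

{st3, st4}

States satisfying ¬start → door: {st0, st1, st2, st3, st4, st6}.
States satisfying error: {st3, st4}.
States satisfying A[¬start → door U error]: {st3, st4}.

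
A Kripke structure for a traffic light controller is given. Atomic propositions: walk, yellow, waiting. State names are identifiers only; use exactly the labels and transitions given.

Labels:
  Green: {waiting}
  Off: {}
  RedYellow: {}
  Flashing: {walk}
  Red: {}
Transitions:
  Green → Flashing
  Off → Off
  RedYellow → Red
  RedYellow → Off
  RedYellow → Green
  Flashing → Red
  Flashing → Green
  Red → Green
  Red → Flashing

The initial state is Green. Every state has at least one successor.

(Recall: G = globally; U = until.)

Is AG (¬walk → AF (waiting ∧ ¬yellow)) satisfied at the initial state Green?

States satisfying ¬walk → AF (waiting ∧ ¬yellow): {Green, Flashing}.
States satisfying AG (¬walk → AF (waiting ∧ ¬yellow)): ∅.
Red is reachable from Green and violates ¬walk → AF (waiting ∧ ¬yellow), so AG fails at Green.
Green ∉ Sat(AG (¬walk → AF (waiting ∧ ¬yellow))).

Violated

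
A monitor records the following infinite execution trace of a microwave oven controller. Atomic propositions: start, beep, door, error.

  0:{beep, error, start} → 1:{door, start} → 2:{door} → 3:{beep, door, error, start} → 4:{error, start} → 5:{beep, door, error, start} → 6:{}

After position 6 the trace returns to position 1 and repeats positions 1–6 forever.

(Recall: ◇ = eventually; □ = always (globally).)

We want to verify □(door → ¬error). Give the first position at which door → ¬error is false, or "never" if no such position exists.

3

Check door → ¬error at each position in order: 0 ✓, 1 ✓, 2 ✓.
At position 3 the labels are {beep, door, error, start}, so door → ¬error is false there. This is the first violation.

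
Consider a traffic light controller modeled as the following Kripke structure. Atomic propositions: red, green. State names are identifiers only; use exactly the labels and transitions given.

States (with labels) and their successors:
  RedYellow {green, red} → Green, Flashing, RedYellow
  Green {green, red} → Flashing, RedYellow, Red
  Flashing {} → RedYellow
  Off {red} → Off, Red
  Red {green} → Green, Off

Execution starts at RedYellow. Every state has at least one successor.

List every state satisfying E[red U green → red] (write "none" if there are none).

{RedYellow, Green, Flashing, Off}

States satisfying red: {RedYellow, Green, Off}.
States satisfying green → red: {RedYellow, Green, Flashing, Off}.
States satisfying E[red U green → red]: {RedYellow, Green, Flashing, Off}.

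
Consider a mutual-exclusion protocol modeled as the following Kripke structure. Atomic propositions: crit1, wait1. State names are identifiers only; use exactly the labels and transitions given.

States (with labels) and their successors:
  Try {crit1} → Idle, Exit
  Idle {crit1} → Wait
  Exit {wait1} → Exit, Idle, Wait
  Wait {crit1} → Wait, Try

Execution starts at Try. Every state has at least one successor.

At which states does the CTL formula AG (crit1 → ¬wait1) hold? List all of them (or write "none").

States satisfying crit1 → ¬wait1: {Try, Idle, Exit, Wait}.
States satisfying AG (crit1 → ¬wait1): {Try, Idle, Exit, Wait}.

{Try, Idle, Exit, Wait}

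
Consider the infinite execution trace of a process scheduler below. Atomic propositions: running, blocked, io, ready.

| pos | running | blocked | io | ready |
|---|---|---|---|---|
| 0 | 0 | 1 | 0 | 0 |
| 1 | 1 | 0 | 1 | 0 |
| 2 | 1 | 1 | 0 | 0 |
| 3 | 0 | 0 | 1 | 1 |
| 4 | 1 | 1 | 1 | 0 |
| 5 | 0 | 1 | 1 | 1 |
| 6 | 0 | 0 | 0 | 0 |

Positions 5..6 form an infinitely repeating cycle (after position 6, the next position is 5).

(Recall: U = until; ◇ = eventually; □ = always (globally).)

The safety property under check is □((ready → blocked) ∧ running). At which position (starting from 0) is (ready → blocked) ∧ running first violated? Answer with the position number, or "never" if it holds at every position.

0

At position 0 the labels are {blocked}, so (ready → blocked) ∧ running is false there. This is the first violation.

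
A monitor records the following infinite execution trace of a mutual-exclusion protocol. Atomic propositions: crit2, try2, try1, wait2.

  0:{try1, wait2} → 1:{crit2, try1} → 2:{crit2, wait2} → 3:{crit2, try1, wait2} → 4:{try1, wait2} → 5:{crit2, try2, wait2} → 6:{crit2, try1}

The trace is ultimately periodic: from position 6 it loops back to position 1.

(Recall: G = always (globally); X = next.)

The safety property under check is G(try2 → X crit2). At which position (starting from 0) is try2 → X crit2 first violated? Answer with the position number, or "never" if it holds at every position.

never

try2 → X crit2 holds at every position 0..6, and those are all the positions the trace ever visits, so the invariant G(try2 → X crit2) is never violated.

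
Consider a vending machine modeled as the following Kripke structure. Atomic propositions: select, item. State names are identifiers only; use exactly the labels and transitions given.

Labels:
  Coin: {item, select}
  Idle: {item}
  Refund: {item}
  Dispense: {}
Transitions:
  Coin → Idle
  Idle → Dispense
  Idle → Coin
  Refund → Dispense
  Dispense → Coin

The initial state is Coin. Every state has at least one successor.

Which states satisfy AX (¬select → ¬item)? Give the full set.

States satisfying ¬select → ¬item: {Coin, Dispense}.
States satisfying AX (¬select → ¬item): {Idle, Refund, Dispense}.

{Idle, Refund, Dispense}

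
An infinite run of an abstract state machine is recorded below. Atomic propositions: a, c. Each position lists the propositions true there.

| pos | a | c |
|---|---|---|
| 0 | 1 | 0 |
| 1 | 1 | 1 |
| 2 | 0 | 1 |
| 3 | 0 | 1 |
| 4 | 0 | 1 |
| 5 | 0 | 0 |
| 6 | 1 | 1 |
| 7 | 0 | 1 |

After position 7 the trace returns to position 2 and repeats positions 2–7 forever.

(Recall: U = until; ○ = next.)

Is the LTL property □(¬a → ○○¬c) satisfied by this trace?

¬a → ○○¬c must hold at every position from 0 onward. It fails at position 2, so □(¬a → ○○¬c) is false.
Positions where ¬a holds: 2, 3, 4, 5, 7.
Check ○○¬c at each: 2→fails, 3→ok, 4→fails, 5→fails, 7→fails.

No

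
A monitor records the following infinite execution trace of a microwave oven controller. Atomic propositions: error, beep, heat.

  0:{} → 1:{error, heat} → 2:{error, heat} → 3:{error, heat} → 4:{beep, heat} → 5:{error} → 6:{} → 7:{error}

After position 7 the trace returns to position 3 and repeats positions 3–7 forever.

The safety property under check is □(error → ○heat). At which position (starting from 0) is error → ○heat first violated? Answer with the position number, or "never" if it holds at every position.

5

Check error → ○heat at each position in order: 0 ✓, 1 ✓, 2 ✓, 3 ✓, 4 ✓.
At position 5 the labels are {error} and the next position 6 has {}, so error → ○heat is false there. This is the first violation.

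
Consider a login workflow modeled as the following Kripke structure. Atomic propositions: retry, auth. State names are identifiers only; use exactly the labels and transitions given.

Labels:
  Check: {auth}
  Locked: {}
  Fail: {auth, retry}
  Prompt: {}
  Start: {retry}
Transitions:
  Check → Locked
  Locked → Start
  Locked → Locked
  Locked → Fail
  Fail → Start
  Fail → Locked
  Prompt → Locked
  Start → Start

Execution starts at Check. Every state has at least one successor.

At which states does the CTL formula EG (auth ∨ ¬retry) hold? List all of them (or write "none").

{Check, Locked, Fail, Prompt}

States satisfying auth ∨ ¬retry: {Check, Locked, Fail, Prompt}.
States satisfying EG (auth ∨ ¬retry): {Check, Locked, Fail, Prompt}.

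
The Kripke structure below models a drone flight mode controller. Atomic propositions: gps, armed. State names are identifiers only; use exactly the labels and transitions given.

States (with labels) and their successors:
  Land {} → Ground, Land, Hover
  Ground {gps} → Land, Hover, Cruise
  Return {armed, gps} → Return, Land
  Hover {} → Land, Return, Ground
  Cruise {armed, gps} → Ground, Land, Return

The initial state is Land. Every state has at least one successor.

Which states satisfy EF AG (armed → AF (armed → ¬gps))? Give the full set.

none

States satisfying AG (armed → AF (armed → ¬gps)): ∅.
States satisfying EF AG (armed → AF (armed → ¬gps)): ∅.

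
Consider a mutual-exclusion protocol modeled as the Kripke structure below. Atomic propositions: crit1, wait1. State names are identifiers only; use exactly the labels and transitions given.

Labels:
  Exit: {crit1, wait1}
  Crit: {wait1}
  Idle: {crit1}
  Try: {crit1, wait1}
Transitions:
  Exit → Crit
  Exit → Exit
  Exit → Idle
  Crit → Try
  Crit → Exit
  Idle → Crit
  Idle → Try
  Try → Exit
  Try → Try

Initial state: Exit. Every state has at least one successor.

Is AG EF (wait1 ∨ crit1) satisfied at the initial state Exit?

States satisfying EF (wait1 ∨ crit1): {Exit, Crit, Idle, Try}.
States satisfying AG EF (wait1 ∨ crit1): {Exit, Crit, Idle, Try}.
Every state reachable from Exit satisfies EF (wait1 ∨ crit1).
Exit ∈ Sat(AG EF (wait1 ∨ crit1)).

Holds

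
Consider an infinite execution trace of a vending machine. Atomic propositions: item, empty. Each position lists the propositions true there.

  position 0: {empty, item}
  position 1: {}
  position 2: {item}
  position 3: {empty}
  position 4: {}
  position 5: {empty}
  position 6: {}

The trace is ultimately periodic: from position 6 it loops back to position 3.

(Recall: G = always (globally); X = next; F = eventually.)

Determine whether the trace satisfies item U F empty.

Walking from position 0: F empty first holds at position 0, and item holds at every earlier position along the way, so item U F empty holds.

Satisfied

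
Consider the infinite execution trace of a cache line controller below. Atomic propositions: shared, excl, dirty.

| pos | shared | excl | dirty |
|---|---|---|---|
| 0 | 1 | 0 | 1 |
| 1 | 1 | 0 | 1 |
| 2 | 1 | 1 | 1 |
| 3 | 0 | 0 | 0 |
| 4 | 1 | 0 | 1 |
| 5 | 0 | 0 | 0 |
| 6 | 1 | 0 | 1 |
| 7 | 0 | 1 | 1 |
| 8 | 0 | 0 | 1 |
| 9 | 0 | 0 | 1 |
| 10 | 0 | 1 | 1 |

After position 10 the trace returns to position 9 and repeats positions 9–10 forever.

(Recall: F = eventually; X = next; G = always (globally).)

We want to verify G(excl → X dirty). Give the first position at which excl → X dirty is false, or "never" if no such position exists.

Check excl → X dirty at each position in order: 0 ✓, 1 ✓.
At position 2 the labels are {dirty, excl, shared} and the next position 3 has {}, so excl → X dirty is false there. This is the first violation.

2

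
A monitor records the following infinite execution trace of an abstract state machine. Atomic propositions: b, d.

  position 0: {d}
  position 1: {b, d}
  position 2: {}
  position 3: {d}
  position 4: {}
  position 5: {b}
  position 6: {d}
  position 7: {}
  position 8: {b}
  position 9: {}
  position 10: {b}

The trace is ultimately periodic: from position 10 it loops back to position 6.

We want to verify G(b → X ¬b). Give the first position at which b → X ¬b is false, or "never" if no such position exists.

b → X ¬b holds at every position 0..10, and those are all the positions the trace ever visits, so the invariant G(b → X ¬b) is never violated.

never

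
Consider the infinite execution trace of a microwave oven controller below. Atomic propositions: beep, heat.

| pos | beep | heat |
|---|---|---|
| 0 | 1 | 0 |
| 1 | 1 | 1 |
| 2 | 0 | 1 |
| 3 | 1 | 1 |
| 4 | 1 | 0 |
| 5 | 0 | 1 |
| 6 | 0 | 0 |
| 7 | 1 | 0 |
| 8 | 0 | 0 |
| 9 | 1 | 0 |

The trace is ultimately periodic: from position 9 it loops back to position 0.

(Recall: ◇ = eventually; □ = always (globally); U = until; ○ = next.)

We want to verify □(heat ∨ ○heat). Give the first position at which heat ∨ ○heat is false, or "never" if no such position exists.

Check heat ∨ ○heat at each position in order: 0 ✓, 1 ✓, 2 ✓, 3 ✓, 4 ✓, 5 ✓.
At position 6 the labels are {} and the next position 7 has {beep}, so heat ∨ ○heat is false there. This is the first violation.

6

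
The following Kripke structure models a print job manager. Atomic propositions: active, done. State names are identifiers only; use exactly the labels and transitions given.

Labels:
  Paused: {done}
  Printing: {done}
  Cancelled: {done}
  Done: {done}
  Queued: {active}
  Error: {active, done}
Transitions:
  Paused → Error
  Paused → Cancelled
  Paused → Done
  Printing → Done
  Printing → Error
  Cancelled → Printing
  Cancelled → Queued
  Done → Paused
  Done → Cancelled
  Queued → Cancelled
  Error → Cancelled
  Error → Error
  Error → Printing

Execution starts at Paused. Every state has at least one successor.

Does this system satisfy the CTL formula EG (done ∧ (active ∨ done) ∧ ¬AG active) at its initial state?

Satisfied

States satisfying done ∧ (active ∨ done) ∧ ¬AG active: {Paused, Printing, Cancelled, Done, Error}.
States satisfying EG (done ∧ (active ∨ done) ∧ ¬AG active): {Paused, Printing, Cancelled, Done, Error}.
Paused ∈ Sat(EG (done ∧ (active ∨ done) ∧ ¬AG active)).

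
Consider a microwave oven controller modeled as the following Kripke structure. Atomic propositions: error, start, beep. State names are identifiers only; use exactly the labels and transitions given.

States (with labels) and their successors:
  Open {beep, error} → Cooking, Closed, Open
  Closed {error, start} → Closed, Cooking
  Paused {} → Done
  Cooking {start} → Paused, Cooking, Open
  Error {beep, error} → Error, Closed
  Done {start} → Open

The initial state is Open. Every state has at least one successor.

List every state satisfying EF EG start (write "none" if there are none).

{Open, Closed, Paused, Cooking, Error, Done}

States satisfying EG start: {Closed, Cooking}.
States satisfying EF EG start: {Open, Closed, Paused, Cooking, Error, Done}.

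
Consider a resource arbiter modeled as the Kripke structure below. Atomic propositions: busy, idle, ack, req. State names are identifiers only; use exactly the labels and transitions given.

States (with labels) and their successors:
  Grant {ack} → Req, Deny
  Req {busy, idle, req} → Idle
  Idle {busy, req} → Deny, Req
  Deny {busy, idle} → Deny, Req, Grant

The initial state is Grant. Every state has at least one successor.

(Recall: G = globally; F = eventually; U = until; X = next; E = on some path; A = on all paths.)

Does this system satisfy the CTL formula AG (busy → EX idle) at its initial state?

Violated

States satisfying busy → EX idle: {Grant, Idle, Deny}.
States satisfying AG (busy → EX idle): ∅.
Req is reachable from Grant and violates busy → EX idle, so AG fails at Grant.
Grant ∉ Sat(AG (busy → EX idle)).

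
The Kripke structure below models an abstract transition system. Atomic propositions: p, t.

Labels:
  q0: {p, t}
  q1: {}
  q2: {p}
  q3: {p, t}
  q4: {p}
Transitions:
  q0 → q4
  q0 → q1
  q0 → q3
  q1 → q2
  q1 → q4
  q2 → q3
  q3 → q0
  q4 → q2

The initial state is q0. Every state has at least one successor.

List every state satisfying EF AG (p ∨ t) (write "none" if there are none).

States satisfying AG (p ∨ t): ∅.
States satisfying EF AG (p ∨ t): ∅.

none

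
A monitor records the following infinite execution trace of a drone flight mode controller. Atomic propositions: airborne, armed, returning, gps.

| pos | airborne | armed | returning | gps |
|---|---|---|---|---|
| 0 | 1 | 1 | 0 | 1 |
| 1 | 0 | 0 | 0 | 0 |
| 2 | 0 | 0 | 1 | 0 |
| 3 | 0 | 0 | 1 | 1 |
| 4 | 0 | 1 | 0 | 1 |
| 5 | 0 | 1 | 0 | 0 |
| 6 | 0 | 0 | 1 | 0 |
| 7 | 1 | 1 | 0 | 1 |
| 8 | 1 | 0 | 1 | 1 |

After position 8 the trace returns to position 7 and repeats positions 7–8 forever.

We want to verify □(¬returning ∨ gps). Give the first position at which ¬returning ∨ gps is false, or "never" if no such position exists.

Check ¬returning ∨ gps at each position in order: 0 ✓, 1 ✓.
At position 2 the labels are {returning}, so ¬returning ∨ gps is false there. This is the first violation.

2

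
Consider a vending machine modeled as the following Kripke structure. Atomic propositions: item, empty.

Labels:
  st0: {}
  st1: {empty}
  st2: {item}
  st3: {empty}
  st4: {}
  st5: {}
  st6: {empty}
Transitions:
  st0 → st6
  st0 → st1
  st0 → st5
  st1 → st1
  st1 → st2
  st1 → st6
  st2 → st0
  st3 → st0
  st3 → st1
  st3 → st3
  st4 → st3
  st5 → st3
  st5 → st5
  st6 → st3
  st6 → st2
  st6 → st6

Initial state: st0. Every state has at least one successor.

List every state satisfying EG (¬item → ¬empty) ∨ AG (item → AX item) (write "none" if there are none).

States satisfying ¬item → ¬empty: {st0, st2, st4, st5}.
States satisfying EG (¬item → ¬empty): {st0, st2, st5}.
States satisfying item → AX item: {st0, st1, st3, st4, st5, st6}.
States satisfying AG (item → AX item): ∅.
States satisfying EG (¬item → ¬empty) ∨ AG (item → AX item): {st0, st2, st5}.

{st0, st2, st5}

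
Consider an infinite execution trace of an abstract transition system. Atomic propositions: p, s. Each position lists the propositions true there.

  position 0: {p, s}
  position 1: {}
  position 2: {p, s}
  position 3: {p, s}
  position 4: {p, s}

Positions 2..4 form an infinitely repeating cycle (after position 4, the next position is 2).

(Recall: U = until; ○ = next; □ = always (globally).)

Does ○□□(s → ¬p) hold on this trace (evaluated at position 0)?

The position after 0 is 1; □□(s → ¬p) is false there.

Violated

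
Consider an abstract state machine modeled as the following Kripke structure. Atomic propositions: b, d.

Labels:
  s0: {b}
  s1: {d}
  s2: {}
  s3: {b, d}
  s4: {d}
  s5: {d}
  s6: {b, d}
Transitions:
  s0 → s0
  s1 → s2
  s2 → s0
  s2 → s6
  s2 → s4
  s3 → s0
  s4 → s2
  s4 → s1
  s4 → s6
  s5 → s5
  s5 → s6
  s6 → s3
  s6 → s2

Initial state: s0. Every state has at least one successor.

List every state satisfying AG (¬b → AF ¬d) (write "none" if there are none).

{s0, s1, s2, s3, s4, s6}

States satisfying ¬b → AF ¬d: {s0, s1, s2, s3, s4, s6}.
States satisfying AG (¬b → AF ¬d): {s0, s1, s2, s3, s4, s6}.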